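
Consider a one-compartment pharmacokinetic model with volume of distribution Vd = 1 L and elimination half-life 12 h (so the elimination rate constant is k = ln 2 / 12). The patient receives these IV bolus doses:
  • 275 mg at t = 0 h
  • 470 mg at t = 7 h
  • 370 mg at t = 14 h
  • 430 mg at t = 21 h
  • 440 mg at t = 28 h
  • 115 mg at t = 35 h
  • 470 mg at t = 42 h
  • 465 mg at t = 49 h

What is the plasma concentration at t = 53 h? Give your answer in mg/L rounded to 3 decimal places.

914.990 mg/L

k = ln 2 / 12 = 0.05776 per h
Dose 1 (275 mg at t=0 h): 275·exp(−0.05776·53) = 12.876 mg/L
Dose 2 (470 mg at t=7 h): 470·exp(−0.05776·46) = 32.972 mg/L
Dose 3 (370 mg at t=14 h): 370·exp(−0.05776·39) = 38.891 mg/L
Dose 4 (430 mg at t=21 h): 430·exp(−0.05776·32) = 67.721 mg/L
Dose 5 (440 mg at t=28 h): 440·exp(−0.05776·25) = 103.826 mg/L
Dose 6 (115 mg at t=35 h): 115·exp(−0.05776·18) = 40.659 mg/L
Dose 7 (470 mg at t=42 h): 470·exp(−0.05776·11) = 248.974 mg/L
Dose 8 (465 mg at t=49 h): 465·exp(−0.05776·4) = 369.071 mg/L
C(53) = 12.876 + 32.972 + 38.891 + 67.721 + 103.826 + 40.659 + 248.974 + 369.071 = 914.990 mg/L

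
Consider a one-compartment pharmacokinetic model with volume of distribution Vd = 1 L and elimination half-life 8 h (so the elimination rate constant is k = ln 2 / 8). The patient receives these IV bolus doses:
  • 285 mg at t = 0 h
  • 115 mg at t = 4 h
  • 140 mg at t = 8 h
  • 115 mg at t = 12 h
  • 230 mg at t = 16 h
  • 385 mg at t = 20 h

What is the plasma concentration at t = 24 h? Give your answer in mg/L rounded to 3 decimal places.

k = ln 2 / 8 = 0.08664 per h
Dose 1 (285 mg at t=0 h): 285·exp(−0.08664·24) = 35.625 mg/L
Dose 2 (115 mg at t=4 h): 115·exp(−0.08664·20) = 20.329 mg/L
Dose 3 (140 mg at t=8 h): 140·exp(−0.08664·16) = 35.000 mg/L
Dose 4 (115 mg at t=12 h): 115·exp(−0.08664·12) = 40.659 mg/L
Dose 5 (230 mg at t=16 h): 230·exp(−0.08664·8) = 115.000 mg/L
Dose 6 (385 mg at t=20 h): 385·exp(−0.08664·4) = 272.236 mg/L
C(24) = 35.625 + 20.329 + 35.000 + 40.659 + 115.000 + 272.236 = 518.849 mg/L

518.849 mg/L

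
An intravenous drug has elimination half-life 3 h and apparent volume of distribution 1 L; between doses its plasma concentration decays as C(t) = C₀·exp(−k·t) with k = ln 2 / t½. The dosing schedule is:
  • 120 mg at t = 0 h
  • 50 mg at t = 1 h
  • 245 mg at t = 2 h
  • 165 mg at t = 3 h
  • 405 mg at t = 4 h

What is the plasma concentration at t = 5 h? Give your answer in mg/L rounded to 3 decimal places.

605.532 mg/L

k = ln 2 / 3 = 0.23105 per h
Dose 1 (120 mg at t=0 h): 120·exp(−0.23105·5) = 37.798 mg/L
Dose 2 (50 mg at t=1 h): 50·exp(−0.23105·4) = 19.843 mg/L
Dose 3 (245 mg at t=2 h): 245·exp(−0.23105·3) = 122.500 mg/L
Dose 4 (165 mg at t=3 h): 165·exp(−0.23105·2) = 103.943 mg/L
Dose 5 (405 mg at t=4 h): 405·exp(−0.23105·1) = 321.449 mg/L
C(5) = 37.798 + 19.843 + 122.500 + 103.943 + 321.449 = 605.532 mg/L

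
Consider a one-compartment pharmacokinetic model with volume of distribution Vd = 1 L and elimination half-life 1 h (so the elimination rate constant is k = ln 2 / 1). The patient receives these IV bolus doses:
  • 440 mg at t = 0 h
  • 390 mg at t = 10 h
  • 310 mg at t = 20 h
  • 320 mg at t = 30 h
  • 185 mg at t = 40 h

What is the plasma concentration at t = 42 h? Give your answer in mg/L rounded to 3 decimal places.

k = ln 2 / 1 = 0.69315 per h
Dose 1 (440 mg at t=0 h): 440·exp(−0.69315·42) = 0.000 mg/L
Dose 2 (390 mg at t=10 h): 390·exp(−0.69315·32) = 0.000 mg/L
Dose 3 (310 mg at t=20 h): 310·exp(−0.69315·22) = 0.000 mg/L
Dose 4 (320 mg at t=30 h): 320·exp(−0.69315·12) = 0.078 mg/L
Dose 5 (185 mg at t=40 h): 185·exp(−0.69315·2) = 46.250 mg/L
C(42) = 0.000 + 0.000 + 0.000 + 0.078 + 46.250 = 46.328 mg/L

46.328 mg/L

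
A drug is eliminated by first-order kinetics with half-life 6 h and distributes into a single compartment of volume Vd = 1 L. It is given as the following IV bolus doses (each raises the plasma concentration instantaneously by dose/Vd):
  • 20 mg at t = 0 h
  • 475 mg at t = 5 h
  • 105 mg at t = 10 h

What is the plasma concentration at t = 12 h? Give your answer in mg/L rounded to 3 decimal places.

k = ln 2 / 6 = 0.11552 per h
Dose 1 (20 mg at t=0 h): 20·exp(−0.11552·12) = 5.000 mg/L
Dose 2 (475 mg at t=5 h): 475·exp(−0.11552·7) = 211.588 mg/L
Dose 3 (105 mg at t=10 h): 105·exp(−0.11552·2) = 83.339 mg/L
C(12) = 5.000 + 211.588 + 83.339 = 299.927 mg/L

299.927 mg/L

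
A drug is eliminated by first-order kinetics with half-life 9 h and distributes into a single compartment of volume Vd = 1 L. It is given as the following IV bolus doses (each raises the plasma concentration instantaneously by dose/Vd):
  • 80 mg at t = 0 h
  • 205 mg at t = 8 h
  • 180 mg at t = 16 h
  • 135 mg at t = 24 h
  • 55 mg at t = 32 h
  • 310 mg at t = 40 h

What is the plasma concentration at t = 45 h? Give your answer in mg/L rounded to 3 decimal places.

291.569 mg/L

k = ln 2 / 9 = 0.07702 per h
Dose 1 (80 mg at t=0 h): 80·exp(−0.07702·45) = 2.500 mg/L
Dose 2 (205 mg at t=8 h): 205·exp(−0.07702·37) = 11.863 mg/L
Dose 3 (180 mg at t=16 h): 180·exp(−0.07702·29) = 19.288 mg/L
Dose 4 (135 mg at t=24 h): 135·exp(−0.07702·21) = 26.787 mg/L
Dose 5 (55 mg at t=32 h): 55·exp(−0.07702·13) = 20.209 mg/L
Dose 6 (310 mg at t=40 h): 310·exp(−0.07702·5) = 210.922 mg/L
C(45) = 2.500 + 11.863 + 19.288 + 26.787 + 20.209 + 210.922 = 291.569 mg/L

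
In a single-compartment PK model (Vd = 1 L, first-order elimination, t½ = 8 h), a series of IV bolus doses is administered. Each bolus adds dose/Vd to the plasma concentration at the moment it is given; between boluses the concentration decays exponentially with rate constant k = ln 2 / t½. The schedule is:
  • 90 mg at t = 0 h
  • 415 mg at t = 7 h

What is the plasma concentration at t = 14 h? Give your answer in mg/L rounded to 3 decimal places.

k = ln 2 / 8 = 0.08664 per h
Dose 1 (90 mg at t=0 h): 90·exp(−0.08664·14) = 26.757 mg/L
Dose 2 (415 mg at t=7 h): 415·exp(−0.08664·7) = 226.280 mg/L
C(14) = 26.757 + 226.280 = 253.038 mg/L

253.038 mg/L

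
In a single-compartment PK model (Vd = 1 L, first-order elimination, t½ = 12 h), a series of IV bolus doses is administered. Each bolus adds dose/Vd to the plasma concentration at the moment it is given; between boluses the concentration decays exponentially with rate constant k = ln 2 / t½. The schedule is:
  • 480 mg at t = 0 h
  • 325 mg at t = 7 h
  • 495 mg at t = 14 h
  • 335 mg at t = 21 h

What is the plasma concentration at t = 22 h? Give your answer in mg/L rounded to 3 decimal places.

899.369 mg/L

k = ln 2 / 12 = 0.05776 per h
Dose 1 (480 mg at t=0 h): 480·exp(−0.05776·22) = 134.695 mg/L
Dose 2 (325 mg at t=7 h): 325·exp(−0.05776·15) = 136.646 mg/L
Dose 3 (495 mg at t=14 h): 495·exp(−0.05776·8) = 311.830 mg/L
Dose 4 (335 mg at t=21 h): 335·exp(−0.05776·1) = 316.198 mg/L
C(22) = 134.695 + 136.646 + 311.830 + 316.198 = 899.369 mg/L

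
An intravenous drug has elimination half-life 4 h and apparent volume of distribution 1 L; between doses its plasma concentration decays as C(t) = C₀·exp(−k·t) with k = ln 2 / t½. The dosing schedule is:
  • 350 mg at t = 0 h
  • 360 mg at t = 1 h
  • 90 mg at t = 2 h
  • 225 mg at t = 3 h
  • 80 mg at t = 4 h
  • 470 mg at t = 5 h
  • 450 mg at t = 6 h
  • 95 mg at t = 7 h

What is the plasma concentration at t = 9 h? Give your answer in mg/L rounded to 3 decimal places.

873.268 mg/L

k = ln 2 / 4 = 0.17329 per h
Dose 1 (350 mg at t=0 h): 350·exp(−0.17329·9) = 73.578 mg/L
Dose 2 (360 mg at t=1 h): 360·exp(−0.17329·8) = 90.000 mg/L
Dose 3 (90 mg at t=2 h): 90·exp(−0.17329·7) = 26.757 mg/L
Dose 4 (225 mg at t=3 h): 225·exp(−0.17329·6) = 79.550 mg/L
Dose 5 (80 mg at t=4 h): 80·exp(−0.17329·5) = 33.636 mg/L
Dose 6 (470 mg at t=5 h): 470·exp(−0.17329·4) = 235.000 mg/L
Dose 7 (450 mg at t=6 h): 450·exp(−0.17329·3) = 267.572 mg/L
Dose 8 (95 mg at t=7 h): 95·exp(−0.17329·2) = 67.175 mg/L
C(9) = 73.578 + 90.000 + 26.757 + 79.550 + 33.636 + 235.000 + 267.572 + 67.175 = 873.268 mg/L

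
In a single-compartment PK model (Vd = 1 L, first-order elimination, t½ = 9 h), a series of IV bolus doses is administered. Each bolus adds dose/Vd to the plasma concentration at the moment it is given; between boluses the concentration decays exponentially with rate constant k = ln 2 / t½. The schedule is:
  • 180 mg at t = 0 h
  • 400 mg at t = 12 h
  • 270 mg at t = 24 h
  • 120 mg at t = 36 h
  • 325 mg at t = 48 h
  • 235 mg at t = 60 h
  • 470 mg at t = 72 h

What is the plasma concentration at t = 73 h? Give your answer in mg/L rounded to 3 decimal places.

586.339 mg/L

k = ln 2 / 9 = 0.07702 per h
Dose 1 (180 mg at t=0 h): 180·exp(−0.07702·73) = 0.651 mg/L
Dose 2 (400 mg at t=12 h): 400·exp(−0.07702·61) = 3.645 mg/L
Dose 3 (270 mg at t=24 h): 270·exp(−0.07702·49) = 6.200 mg/L
Dose 4 (120 mg at t=36 h): 120·exp(−0.07702·37) = 6.944 mg/L
Dose 5 (325 mg at t=48 h): 325·exp(−0.07702·25) = 47.390 mg/L
Dose 6 (235 mg at t=60 h): 235·exp(−0.07702·13) = 86.347 mg/L
Dose 7 (470 mg at t=72 h): 470·exp(−0.07702·1) = 435.161 mg/L
C(73) = 0.651 + 3.645 + 6.200 + 6.944 + 47.390 + 86.347 + 435.161 = 586.339 mg/L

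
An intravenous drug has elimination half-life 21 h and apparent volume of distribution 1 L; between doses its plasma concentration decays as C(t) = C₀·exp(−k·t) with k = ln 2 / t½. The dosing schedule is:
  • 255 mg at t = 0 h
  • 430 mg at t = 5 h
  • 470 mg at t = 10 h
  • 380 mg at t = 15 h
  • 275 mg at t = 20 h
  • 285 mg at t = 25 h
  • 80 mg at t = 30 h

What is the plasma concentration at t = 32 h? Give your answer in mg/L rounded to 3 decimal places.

k = ln 2 / 21 = 0.03301 per h
Dose 1 (255 mg at t=0 h): 255·exp(−0.03301·32) = 88.680 mg/L
Dose 2 (430 mg at t=5 h): 430·exp(−0.03301·27) = 176.372 mg/L
Dose 3 (470 mg at t=10 h): 470·exp(−0.03301·22) = 227.370 mg/L
Dose 4 (380 mg at t=15 h): 380·exp(−0.03301·17) = 216.817 mg/L
Dose 5 (275 mg at t=20 h): 275·exp(−0.03301·12) = 185.061 mg/L
Dose 6 (285 mg at t=25 h): 285·exp(−0.03301·7) = 226.205 mg/L
Dose 7 (80 mg at t=30 h): 80·exp(−0.03301·2) = 74.889 mg/L
C(32) = 88.680 + 176.372 + 227.370 + 216.817 + 185.061 + 226.205 + 74.889 = 1195.395 mg/L

1195.395 mg/L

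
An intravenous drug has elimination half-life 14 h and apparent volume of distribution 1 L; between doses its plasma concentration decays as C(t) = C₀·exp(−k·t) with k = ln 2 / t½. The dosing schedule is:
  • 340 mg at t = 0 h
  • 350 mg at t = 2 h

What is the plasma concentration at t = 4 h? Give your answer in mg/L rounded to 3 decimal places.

595.917 mg/L

k = ln 2 / 14 = 0.04951 per h
Dose 1 (340 mg at t=0 h): 340·exp(−0.04951·4) = 278.914 mg/L
Dose 2 (350 mg at t=2 h): 350·exp(−0.04951·2) = 317.003 mg/L
C(4) = 278.914 + 317.003 = 595.917 mg/L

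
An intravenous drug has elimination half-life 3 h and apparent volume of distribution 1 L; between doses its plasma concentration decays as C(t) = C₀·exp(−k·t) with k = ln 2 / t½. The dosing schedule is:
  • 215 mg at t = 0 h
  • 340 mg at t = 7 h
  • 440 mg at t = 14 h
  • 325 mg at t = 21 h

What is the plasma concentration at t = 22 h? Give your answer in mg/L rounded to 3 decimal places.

339.206 mg/L

k = ln 2 / 3 = 0.23105 per h
Dose 1 (215 mg at t=0 h): 215·exp(−0.23105·22) = 1.333 mg/L
Dose 2 (340 mg at t=7 h): 340·exp(−0.23105·15) = 10.625 mg/L
Dose 3 (440 mg at t=14 h): 440·exp(−0.23105·8) = 69.296 mg/L
Dose 4 (325 mg at t=21 h): 325·exp(−0.23105·1) = 257.953 mg/L
C(22) = 1.333 + 10.625 + 69.296 + 257.953 = 339.206 mg/L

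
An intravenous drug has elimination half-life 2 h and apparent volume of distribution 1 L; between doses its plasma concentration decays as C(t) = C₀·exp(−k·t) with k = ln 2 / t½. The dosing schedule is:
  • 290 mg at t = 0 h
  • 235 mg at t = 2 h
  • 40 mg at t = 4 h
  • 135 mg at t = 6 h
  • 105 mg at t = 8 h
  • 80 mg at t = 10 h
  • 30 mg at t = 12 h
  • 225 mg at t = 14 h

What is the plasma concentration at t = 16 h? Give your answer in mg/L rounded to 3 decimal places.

k = ln 2 / 2 = 0.34657 per h
Dose 1 (290 mg at t=0 h): 290·exp(−0.34657·16) = 1.133 mg/L
Dose 2 (235 mg at t=2 h): 235·exp(−0.34657·14) = 1.836 mg/L
Dose 3 (40 mg at t=4 h): 40·exp(−0.34657·12) = 0.625 mg/L
Dose 4 (135 mg at t=6 h): 135·exp(−0.34657·10) = 4.219 mg/L
Dose 5 (105 mg at t=8 h): 105·exp(−0.34657·8) = 6.562 mg/L
Dose 6 (80 mg at t=10 h): 80·exp(−0.34657·6) = 10.000 mg/L
Dose 7 (30 mg at t=12 h): 30·exp(−0.34657·4) = 7.500 mg/L
Dose 8 (225 mg at t=14 h): 225·exp(−0.34657·2) = 112.500 mg/L
C(16) = 1.133 + 1.836 + 0.625 + 4.219 + 6.562 + 10.000 + 7.500 + 112.500 = 144.375 mg/L

144.375 mg/L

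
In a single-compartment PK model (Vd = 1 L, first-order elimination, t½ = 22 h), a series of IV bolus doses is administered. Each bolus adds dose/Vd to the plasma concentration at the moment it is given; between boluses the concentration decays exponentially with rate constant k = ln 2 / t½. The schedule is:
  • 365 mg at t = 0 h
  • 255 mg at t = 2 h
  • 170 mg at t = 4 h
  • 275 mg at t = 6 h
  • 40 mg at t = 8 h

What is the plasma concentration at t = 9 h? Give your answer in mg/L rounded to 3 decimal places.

913.590 mg/L

k = ln 2 / 22 = 0.03151 per h
Dose 1 (365 mg at t=0 h): 365·exp(−0.03151·9) = 274.881 mg/L
Dose 2 (255 mg at t=2 h): 255·exp(−0.03151·7) = 204.530 mg/L
Dose 3 (170 mg at t=4 h): 170·exp(−0.03151·5) = 145.222 mg/L
Dose 4 (275 mg at t=6 h): 275·exp(−0.03151·3) = 250.198 mg/L
Dose 5 (40 mg at t=8 h): 40·exp(−0.03151·1) = 38.759 mg/L
C(9) = 274.881 + 204.530 + 145.222 + 250.198 + 38.759 = 913.590 mg/L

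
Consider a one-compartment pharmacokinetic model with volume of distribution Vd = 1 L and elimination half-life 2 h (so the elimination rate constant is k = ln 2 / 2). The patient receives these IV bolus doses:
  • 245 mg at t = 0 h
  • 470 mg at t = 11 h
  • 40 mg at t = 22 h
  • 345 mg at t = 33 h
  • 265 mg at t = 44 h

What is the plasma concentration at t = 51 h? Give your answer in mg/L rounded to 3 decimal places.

24.099 mg/L

k = ln 2 / 2 = 0.34657 per h
Dose 1 (245 mg at t=0 h): 245·exp(−0.34657·51) = 0.000 mg/L
Dose 2 (470 mg at t=11 h): 470·exp(−0.34657·40) = 0.000 mg/L
Dose 3 (40 mg at t=22 h): 40·exp(−0.34657·29) = 0.002 mg/L
Dose 4 (345 mg at t=33 h): 345·exp(−0.34657·18) = 0.674 mg/L
Dose 5 (265 mg at t=44 h): 265·exp(−0.34657·7) = 23.423 mg/L
C(51) = 0.000 + 0.000 + 0.002 + 0.674 + 23.423 = 24.099 mg/L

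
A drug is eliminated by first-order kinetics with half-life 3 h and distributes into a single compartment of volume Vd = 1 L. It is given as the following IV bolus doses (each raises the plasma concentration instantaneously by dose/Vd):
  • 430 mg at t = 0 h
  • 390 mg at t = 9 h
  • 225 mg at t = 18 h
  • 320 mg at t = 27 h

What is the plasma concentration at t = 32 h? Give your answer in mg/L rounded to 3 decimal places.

111.836 mg/L

k = ln 2 / 3 = 0.23105 per h
Dose 1 (430 mg at t=0 h): 430·exp(−0.23105·32) = 0.265 mg/L
Dose 2 (390 mg at t=9 h): 390·exp(−0.23105·23) = 1.919 mg/L
Dose 3 (225 mg at t=18 h): 225·exp(−0.23105·14) = 8.859 mg/L
Dose 4 (320 mg at t=27 h): 320·exp(−0.23105·5) = 100.794 mg/L
C(32) = 0.265 + 1.919 + 8.859 + 100.794 = 111.836 mg/L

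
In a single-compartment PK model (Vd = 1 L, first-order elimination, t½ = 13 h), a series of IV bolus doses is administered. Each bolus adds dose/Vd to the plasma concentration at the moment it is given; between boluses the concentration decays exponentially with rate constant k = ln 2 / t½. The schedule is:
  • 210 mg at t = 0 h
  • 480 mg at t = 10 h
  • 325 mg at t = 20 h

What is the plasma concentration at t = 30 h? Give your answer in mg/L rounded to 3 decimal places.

398.345 mg/L

k = ln 2 / 13 = 0.05332 per h
Dose 1 (210 mg at t=0 h): 210·exp(−0.05332·30) = 42.416 mg/L
Dose 2 (480 mg at t=10 h): 480·exp(−0.05332·20) = 165.241 mg/L
Dose 3 (325 mg at t=20 h): 325·exp(−0.05332·10) = 190.687 mg/L
C(30) = 42.416 + 165.241 + 190.687 = 398.345 mg/L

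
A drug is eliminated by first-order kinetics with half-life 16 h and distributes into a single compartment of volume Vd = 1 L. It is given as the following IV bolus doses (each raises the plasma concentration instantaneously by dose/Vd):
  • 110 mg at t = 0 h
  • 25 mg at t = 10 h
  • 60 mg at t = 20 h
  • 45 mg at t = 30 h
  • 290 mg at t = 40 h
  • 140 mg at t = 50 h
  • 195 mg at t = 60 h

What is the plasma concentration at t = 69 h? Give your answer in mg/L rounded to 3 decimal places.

299.037 mg/L

k = ln 2 / 16 = 0.04332 per h
Dose 1 (110 mg at t=0 h): 110·exp(−0.04332·69) = 5.536 mg/L
Dose 2 (25 mg at t=10 h): 25·exp(−0.04332·59) = 1.940 mg/L
Dose 3 (60 mg at t=20 h): 60·exp(−0.04332·49) = 7.182 mg/L
Dose 4 (45 mg at t=30 h): 45·exp(−0.04332·39) = 8.307 mg/L
Dose 5 (290 mg at t=40 h): 290·exp(−0.04332·29) = 82.562 mg/L
Dose 6 (140 mg at t=50 h): 140·exp(−0.04332·19) = 61.469 mg/L
Dose 7 (195 mg at t=60 h): 195·exp(−0.04332·9) = 132.040 mg/L
C(69) = 5.536 + 1.940 + 7.182 + 8.307 + 82.562 + 61.469 + 132.040 = 299.037 mg/L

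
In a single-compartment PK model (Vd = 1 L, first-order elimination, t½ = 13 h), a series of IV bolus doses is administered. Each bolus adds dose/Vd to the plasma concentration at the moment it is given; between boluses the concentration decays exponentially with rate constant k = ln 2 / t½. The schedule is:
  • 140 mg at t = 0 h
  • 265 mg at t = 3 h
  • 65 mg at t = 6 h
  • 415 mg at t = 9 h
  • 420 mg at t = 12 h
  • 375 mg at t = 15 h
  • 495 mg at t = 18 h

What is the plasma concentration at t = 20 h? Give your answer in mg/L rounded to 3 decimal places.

1423.242 mg/L

k = ln 2 / 13 = 0.05332 per h
Dose 1 (140 mg at t=0 h): 140·exp(−0.05332·20) = 48.195 mg/L
Dose 2 (265 mg at t=3 h): 265·exp(−0.05332·17) = 107.051 mg/L
Dose 3 (65 mg at t=6 h): 65·exp(−0.05332·14) = 30.813 mg/L
Dose 4 (415 mg at t=9 h): 415·exp(−0.05332·11) = 230.850 mg/L
Dose 5 (420 mg at t=12 h): 420·exp(−0.05332·8) = 274.157 mg/L
Dose 6 (375 mg at t=15 h): 375·exp(−0.05332·5) = 287.244 mg/L
Dose 7 (495 mg at t=18 h): 495·exp(−0.05332·2) = 444.931 mg/L
C(20) = 48.195 + 107.051 + 30.813 + 230.850 + 274.157 + 287.244 + 444.931 = 1423.242 mg/L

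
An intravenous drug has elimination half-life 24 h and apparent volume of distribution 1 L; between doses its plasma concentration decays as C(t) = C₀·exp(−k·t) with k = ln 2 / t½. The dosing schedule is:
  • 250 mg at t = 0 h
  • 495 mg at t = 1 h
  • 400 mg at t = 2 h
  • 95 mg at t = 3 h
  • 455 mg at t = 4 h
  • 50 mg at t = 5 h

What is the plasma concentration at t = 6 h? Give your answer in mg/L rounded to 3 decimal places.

k = ln 2 / 24 = 0.02888 per h
Dose 1 (250 mg at t=0 h): 250·exp(−0.02888·6) = 210.224 mg/L
Dose 2 (495 mg at t=1 h): 495·exp(−0.02888·5) = 428.441 mg/L
Dose 3 (400 mg at t=2 h): 400·exp(−0.02888·4) = 356.359 mg/L
Dose 4 (95 mg at t=3 h): 95·exp(−0.02888·3) = 87.115 mg/L
Dose 5 (455 mg at t=4 h): 455·exp(−0.02888·2) = 429.463 mg/L
Dose 6 (50 mg at t=5 h): 50·exp(−0.02888·1) = 48.577 mg/L
C(6) = 210.224 + 428.441 + 356.359 + 87.115 + 429.463 + 48.577 = 1560.179 mg/L

1560.179 mg/L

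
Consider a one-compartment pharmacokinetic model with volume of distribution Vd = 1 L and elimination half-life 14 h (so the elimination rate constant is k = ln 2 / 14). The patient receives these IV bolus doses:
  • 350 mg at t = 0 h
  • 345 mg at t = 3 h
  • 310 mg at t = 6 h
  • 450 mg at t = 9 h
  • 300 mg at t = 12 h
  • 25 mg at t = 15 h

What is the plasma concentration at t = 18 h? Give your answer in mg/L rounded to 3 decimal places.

k = ln 2 / 14 = 0.04951 per h
Dose 1 (350 mg at t=0 h): 350·exp(−0.04951·18) = 143.559 mg/L
Dose 2 (345 mg at t=3 h): 345·exp(−0.04951·15) = 164.167 mg/L
Dose 3 (310 mg at t=6 h): 310·exp(−0.04951·12) = 171.134 mg/L
Dose 4 (450 mg at t=9 h): 450·exp(−0.04951·9) = 288.200 mg/L
Dose 5 (300 mg at t=12 h): 300·exp(−0.04951·6) = 222.899 mg/L
Dose 6 (25 mg at t=15 h): 25·exp(−0.04951·3) = 21.549 mg/L
C(18) = 143.559 + 164.167 + 171.134 + 288.200 + 222.899 + 21.549 = 1011.508 mg/L

1011.508 mg/L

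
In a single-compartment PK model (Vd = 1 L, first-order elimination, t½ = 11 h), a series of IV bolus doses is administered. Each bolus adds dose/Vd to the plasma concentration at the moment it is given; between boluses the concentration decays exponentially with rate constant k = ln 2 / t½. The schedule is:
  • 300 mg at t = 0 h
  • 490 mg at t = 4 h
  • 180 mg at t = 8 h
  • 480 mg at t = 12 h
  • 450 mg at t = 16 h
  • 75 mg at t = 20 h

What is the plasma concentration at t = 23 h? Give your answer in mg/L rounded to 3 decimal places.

879.940 mg/L

k = ln 2 / 11 = 0.06301 per h
Dose 1 (300 mg at t=0 h): 300·exp(−0.06301·23) = 70.420 mg/L
Dose 2 (490 mg at t=4 h): 490·exp(−0.06301·19) = 147.991 mg/L
Dose 3 (180 mg at t=8 h): 180·exp(−0.06301·15) = 69.948 mg/L
Dose 4 (480 mg at t=12 h): 480·exp(−0.06301·11) = 240.000 mg/L
Dose 5 (450 mg at t=16 h): 450·exp(−0.06301·7) = 289.500 mg/L
Dose 6 (75 mg at t=20 h): 75·exp(−0.06301·3) = 62.081 mg/L
C(23) = 70.420 + 147.991 + 69.948 + 240.000 + 289.500 + 62.081 = 879.940 mg/L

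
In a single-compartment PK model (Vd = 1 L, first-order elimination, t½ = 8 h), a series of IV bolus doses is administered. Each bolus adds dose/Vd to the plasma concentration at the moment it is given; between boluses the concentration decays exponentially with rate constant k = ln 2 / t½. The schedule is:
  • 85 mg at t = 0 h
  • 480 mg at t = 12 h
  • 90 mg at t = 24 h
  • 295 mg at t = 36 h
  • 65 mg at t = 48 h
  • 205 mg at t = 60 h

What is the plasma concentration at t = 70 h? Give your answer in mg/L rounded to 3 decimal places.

k = ln 2 / 8 = 0.08664 per h
Dose 1 (85 mg at t=0 h): 85·exp(−0.08664·70) = 0.197 mg/L
Dose 2 (480 mg at t=12 h): 480·exp(−0.08664·58) = 3.153 mg/L
Dose 3 (90 mg at t=24 h): 90·exp(−0.08664·46) = 1.672 mg/L
Dose 4 (295 mg at t=36 h): 295·exp(−0.08664·34) = 15.504 mg/L
Dose 5 (65 mg at t=48 h): 65·exp(−0.08664·22) = 9.662 mg/L
Dose 6 (205 mg at t=60 h): 205·exp(−0.08664·10) = 86.192 mg/L
C(70) = 0.197 + 3.153 + 1.672 + 15.504 + 9.662 + 86.192 = 116.381 mg/L

116.381 mg/L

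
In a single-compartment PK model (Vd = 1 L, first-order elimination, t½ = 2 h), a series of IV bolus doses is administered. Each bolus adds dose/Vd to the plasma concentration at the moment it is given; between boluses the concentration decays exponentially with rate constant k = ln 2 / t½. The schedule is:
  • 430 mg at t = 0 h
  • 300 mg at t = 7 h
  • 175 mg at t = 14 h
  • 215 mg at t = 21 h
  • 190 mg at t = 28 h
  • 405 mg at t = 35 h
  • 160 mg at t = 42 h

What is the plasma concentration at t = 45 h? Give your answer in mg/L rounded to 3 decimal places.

k = ln 2 / 2 = 0.34657 per h
Dose 1 (430 mg at t=0 h): 430·exp(−0.34657·45) = 0.000 mg/L
Dose 2 (300 mg at t=7 h): 300·exp(−0.34657·38) = 0.001 mg/L
Dose 3 (175 mg at t=14 h): 175·exp(−0.34657·31) = 0.004 mg/L
Dose 4 (215 mg at t=21 h): 215·exp(−0.34657·24) = 0.052 mg/L
Dose 5 (190 mg at t=28 h): 190·exp(−0.34657·17) = 0.525 mg/L
Dose 6 (405 mg at t=35 h): 405·exp(−0.34657·10) = 12.656 mg/L
Dose 7 (160 mg at t=42 h): 160·exp(−0.34657·3) = 56.569 mg/L
C(45) = 0.000 + 0.001 + 0.004 + 0.052 + 0.525 + 12.656 + 56.569 = 69.807 mg/L

69.807 mg/L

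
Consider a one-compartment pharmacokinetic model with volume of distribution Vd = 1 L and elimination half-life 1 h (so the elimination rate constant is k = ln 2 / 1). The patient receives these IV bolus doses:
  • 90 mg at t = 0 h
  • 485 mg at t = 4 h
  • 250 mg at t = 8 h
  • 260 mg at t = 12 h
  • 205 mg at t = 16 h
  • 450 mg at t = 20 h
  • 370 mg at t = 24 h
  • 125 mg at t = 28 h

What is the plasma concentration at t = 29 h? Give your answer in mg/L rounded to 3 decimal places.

74.969 mg/L

k = ln 2 / 1 = 0.69315 per h
Dose 1 (90 mg at t=0 h): 90·exp(−0.69315·29) = 0.000 mg/L
Dose 2 (485 mg at t=4 h): 485·exp(−0.69315·25) = 0.000 mg/L
Dose 3 (250 mg at t=8 h): 250·exp(−0.69315·21) = 0.000 mg/L
Dose 4 (260 mg at t=12 h): 260·exp(−0.69315·17) = 0.002 mg/L
Dose 5 (205 mg at t=16 h): 205·exp(−0.69315·13) = 0.025 mg/L
Dose 6 (450 mg at t=20 h): 450·exp(−0.69315·9) = 0.879 mg/L
Dose 7 (370 mg at t=24 h): 370·exp(−0.69315·5) = 11.562 mg/L
Dose 8 (125 mg at t=28 h): 125·exp(−0.69315·1) = 62.500 mg/L
C(29) = 0.000 + 0.000 + 0.000 + 0.002 + 0.025 + 0.879 + 11.562 + 62.500 = 74.969 mg/L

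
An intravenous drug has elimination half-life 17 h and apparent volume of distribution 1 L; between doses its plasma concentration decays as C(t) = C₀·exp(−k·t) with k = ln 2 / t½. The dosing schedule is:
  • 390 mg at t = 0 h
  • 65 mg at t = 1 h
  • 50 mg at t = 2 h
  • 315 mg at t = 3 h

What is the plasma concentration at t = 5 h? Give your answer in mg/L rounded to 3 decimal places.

k = ln 2 / 17 = 0.04077 per h
Dose 1 (390 mg at t=0 h): 390·exp(−0.04077·5) = 318.073 mg/L
Dose 2 (65 mg at t=1 h): 65·exp(−0.04077·4) = 55.218 mg/L
Dose 3 (50 mg at t=2 h): 50·exp(−0.04077·3) = 44.243 mg/L
Dose 4 (315 mg at t=3 h): 315·exp(−0.04077·2) = 290.332 mg/L
C(5) = 318.073 + 55.218 + 44.243 + 290.332 = 707.866 mg/L

707.866 mg/L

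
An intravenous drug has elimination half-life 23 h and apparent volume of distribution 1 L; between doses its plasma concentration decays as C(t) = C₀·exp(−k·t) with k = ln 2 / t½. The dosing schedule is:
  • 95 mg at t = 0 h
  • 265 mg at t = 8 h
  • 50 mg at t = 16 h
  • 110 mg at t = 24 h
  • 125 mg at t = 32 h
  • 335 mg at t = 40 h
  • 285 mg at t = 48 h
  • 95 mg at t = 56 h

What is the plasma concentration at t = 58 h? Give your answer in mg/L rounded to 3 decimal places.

k = ln 2 / 23 = 0.03014 per h
Dose 1 (95 mg at t=0 h): 95·exp(−0.03014·58) = 16.543 mg/L
Dose 2 (265 mg at t=8 h): 265·exp(−0.03014·50) = 58.726 mg/L
Dose 3 (50 mg at t=16 h): 50·exp(−0.03014·42) = 14.101 mg/L
Dose 4 (110 mg at t=24 h): 110·exp(−0.03014·34) = 39.481 mg/L
Dose 5 (125 mg at t=32 h): 125·exp(−0.03014·26) = 57.097 mg/L
Dose 6 (335 mg at t=40 h): 335·exp(−0.03014·18) = 194.740 mg/L
Dose 7 (285 mg at t=48 h): 285·exp(−0.03014·10) = 210.844 mg/L
Dose 8 (95 mg at t=56 h): 95·exp(−0.03014·2) = 89.443 mg/L
C(58) = 16.543 + 58.726 + 14.101 + 39.481 + 57.097 + 194.740 + 210.844 + 89.443 = 680.977 mg/L

680.977 mg/L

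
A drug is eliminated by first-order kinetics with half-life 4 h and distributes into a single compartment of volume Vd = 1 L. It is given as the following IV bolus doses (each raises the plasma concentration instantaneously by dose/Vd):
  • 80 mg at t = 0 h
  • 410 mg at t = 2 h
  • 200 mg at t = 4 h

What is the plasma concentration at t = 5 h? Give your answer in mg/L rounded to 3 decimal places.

445.603 mg/L

k = ln 2 / 4 = 0.17329 per h
Dose 1 (80 mg at t=0 h): 80·exp(−0.17329·5) = 33.636 mg/L
Dose 2 (410 mg at t=2 h): 410·exp(−0.17329·3) = 243.787 mg/L
Dose 3 (200 mg at t=4 h): 200·exp(−0.17329·1) = 168.179 mg/L
C(5) = 33.636 + 243.787 + 168.179 = 445.603 mg/L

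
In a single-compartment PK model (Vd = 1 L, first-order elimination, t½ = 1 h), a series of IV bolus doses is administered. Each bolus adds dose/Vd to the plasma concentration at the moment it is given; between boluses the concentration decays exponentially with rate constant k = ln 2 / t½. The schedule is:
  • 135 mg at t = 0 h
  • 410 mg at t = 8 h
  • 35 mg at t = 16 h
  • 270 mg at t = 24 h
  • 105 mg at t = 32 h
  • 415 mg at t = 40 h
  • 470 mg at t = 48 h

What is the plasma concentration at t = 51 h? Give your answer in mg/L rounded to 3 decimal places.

k = ln 2 / 1 = 0.69315 per h
Dose 1 (135 mg at t=0 h): 135·exp(−0.69315·51) = 0.000 mg/L
Dose 2 (410 mg at t=8 h): 410·exp(−0.69315·43) = 0.000 mg/L
Dose 3 (35 mg at t=16 h): 35·exp(−0.69315·35) = 0.000 mg/L
Dose 4 (270 mg at t=24 h): 270·exp(−0.69315·27) = 0.000 mg/L
Dose 5 (105 mg at t=32 h): 105·exp(−0.69315·19) = 0.000 mg/L
Dose 6 (415 mg at t=40 h): 415·exp(−0.69315·11) = 0.203 mg/L
Dose 7 (470 mg at t=48 h): 470·exp(−0.69315·3) = 58.750 mg/L
C(51) = 0.000 + 0.000 + 0.000 + 0.000 + 0.000 + 0.203 + 58.750 = 58.953 mg/L

58.953 mg/L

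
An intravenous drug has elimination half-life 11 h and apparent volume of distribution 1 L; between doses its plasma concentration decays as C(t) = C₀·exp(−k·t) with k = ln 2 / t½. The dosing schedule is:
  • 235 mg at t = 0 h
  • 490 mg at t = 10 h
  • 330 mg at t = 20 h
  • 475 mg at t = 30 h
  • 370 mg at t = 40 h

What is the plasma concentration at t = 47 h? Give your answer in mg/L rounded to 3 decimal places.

520.727 mg/L

k = ln 2 / 11 = 0.06301 per h
Dose 1 (235 mg at t=0 h): 235·exp(−0.06301·47) = 12.158 mg/L
Dose 2 (490 mg at t=10 h): 490·exp(−0.06301·37) = 47.604 mg/L
Dose 3 (330 mg at t=20 h): 330·exp(−0.06301·27) = 60.204 mg/L
Dose 4 (475 mg at t=30 h): 475·exp(−0.06301·17) = 162.729 mg/L
Dose 5 (370 mg at t=40 h): 370·exp(−0.06301·7) = 238.033 mg/L
C(47) = 12.158 + 47.604 + 60.204 + 162.729 + 238.033 = 520.727 mg/L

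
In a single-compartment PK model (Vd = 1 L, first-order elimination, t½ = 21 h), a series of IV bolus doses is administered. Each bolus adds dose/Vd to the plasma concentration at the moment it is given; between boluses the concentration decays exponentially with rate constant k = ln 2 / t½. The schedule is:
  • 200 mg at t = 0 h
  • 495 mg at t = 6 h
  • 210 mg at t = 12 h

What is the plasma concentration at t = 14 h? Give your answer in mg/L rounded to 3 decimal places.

702.702 mg/L

k = ln 2 / 21 = 0.03301 per h
Dose 1 (200 mg at t=0 h): 200·exp(−0.03301·14) = 125.992 mg/L
Dose 2 (495 mg at t=6 h): 495·exp(−0.03301·8) = 380.126 mg/L
Dose 3 (210 mg at t=12 h): 210·exp(−0.03301·2) = 196.585 mg/L
C(14) = 125.992 + 380.126 + 196.585 = 702.702 mg/L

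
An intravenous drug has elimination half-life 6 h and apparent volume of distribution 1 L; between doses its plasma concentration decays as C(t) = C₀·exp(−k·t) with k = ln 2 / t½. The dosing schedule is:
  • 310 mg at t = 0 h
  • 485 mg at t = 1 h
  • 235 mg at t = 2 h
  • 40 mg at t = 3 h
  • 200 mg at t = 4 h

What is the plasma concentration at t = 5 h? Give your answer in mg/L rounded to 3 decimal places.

k = ln 2 / 6 = 0.11552 per h
Dose 1 (310 mg at t=0 h): 310·exp(−0.11552·5) = 173.982 mg/L
Dose 2 (485 mg at t=1 h): 485·exp(−0.11552·4) = 305.531 mg/L
Dose 3 (235 mg at t=2 h): 235·exp(−0.11552·3) = 166.170 mg/L
Dose 4 (40 mg at t=3 h): 40·exp(−0.11552·2) = 31.748 mg/L
Dose 5 (200 mg at t=4 h): 200·exp(−0.11552·1) = 178.180 mg/L
C(5) = 173.982 + 305.531 + 166.170 + 31.748 + 178.180 = 855.610 mg/L

855.610 mg/L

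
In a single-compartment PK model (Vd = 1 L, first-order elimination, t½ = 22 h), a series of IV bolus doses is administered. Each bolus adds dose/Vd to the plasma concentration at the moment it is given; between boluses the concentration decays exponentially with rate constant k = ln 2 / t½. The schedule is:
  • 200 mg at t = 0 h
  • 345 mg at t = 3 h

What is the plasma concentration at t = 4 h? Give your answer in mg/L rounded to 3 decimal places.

k = ln 2 / 22 = 0.03151 per h
Dose 1 (200 mg at t=0 h): 200·exp(−0.03151·4) = 176.318 mg/L
Dose 2 (345 mg at t=3 h): 345·exp(−0.03151·1) = 334.300 mg/L
C(4) = 176.318 + 334.300 = 510.618 mg/L

510.618 mg/L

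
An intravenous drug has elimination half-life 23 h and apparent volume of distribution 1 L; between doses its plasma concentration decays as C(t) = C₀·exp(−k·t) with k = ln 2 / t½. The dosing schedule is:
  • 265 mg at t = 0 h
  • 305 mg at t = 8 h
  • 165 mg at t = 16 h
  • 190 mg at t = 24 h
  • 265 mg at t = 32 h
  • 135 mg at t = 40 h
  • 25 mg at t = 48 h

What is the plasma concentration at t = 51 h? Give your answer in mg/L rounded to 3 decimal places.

551.346 mg/L

k = ln 2 / 23 = 0.03014 per h
Dose 1 (265 mg at t=0 h): 265·exp(−0.03014·51) = 56.983 mg/L
Dose 2 (305 mg at t=8 h): 305·exp(−0.03014·43) = 83.465 mg/L
Dose 3 (165 mg at t=16 h): 165·exp(−0.03014·35) = 57.464 mg/L
Dose 4 (190 mg at t=24 h): 190·exp(−0.03014·27) = 84.211 mg/L
Dose 5 (265 mg at t=32 h): 265·exp(−0.03014·19) = 149.475 mg/L
Dose 6 (135 mg at t=40 h): 135·exp(−0.03014·11) = 96.909 mg/L
Dose 7 (25 mg at t=48 h): 25·exp(−0.03014·3) = 22.839 mg/L
C(51) = 56.983 + 83.465 + 57.464 + 84.211 + 149.475 + 96.909 + 22.839 = 551.346 mg/L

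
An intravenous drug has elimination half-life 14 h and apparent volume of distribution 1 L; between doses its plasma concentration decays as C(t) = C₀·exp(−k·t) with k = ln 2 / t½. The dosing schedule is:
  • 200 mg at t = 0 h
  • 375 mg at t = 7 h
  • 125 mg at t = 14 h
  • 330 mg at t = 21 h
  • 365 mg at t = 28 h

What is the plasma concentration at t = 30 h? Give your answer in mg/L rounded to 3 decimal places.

763.912 mg/L

k = ln 2 / 14 = 0.04951 per h
Dose 1 (200 mg at t=0 h): 200·exp(−0.04951·30) = 45.286 mg/L
Dose 2 (375 mg at t=7 h): 375·exp(−0.04951·23) = 120.083 mg/L
Dose 3 (125 mg at t=14 h): 125·exp(−0.04951·16) = 56.608 mg/L
Dose 4 (330 mg at t=21 h): 330·exp(−0.04951·9) = 211.346 mg/L
Dose 5 (365 mg at t=28 h): 365·exp(−0.04951·2) = 330.589 mg/L
C(30) = 45.286 + 120.083 + 56.608 + 211.346 + 330.589 = 763.912 mg/L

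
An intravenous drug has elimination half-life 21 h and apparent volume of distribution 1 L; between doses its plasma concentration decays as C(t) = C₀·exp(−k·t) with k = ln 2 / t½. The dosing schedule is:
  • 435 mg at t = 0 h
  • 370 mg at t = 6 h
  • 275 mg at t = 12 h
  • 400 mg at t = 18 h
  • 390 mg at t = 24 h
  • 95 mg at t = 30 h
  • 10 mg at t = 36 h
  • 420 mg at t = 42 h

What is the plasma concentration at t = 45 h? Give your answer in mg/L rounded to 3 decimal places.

1097.960 mg/L

k = ln 2 / 21 = 0.03301 per h
Dose 1 (435 mg at t=0 h): 435·exp(−0.03301·45) = 98.497 mg/L
Dose 2 (370 mg at t=6 h): 370·exp(−0.03301·39) = 102.128 mg/L
Dose 3 (275 mg at t=12 h): 275·exp(−0.03301·33) = 92.531 mg/L
Dose 4 (400 mg at t=18 h): 400·exp(−0.03301·27) = 164.067 mg/L
Dose 5 (390 mg at t=24 h): 390·exp(−0.03301·21) = 195.000 mg/L
Dose 6 (95 mg at t=30 h): 95·exp(−0.03301·15) = 57.903 mg/L
Dose 7 (10 mg at t=36 h): 10·exp(−0.03301·9) = 7.430 mg/L
Dose 8 (420 mg at t=42 h): 420·exp(−0.03301·3) = 380.404 mg/L
C(45) = 98.497 + 102.128 + 92.531 + 164.067 + 195.000 + 57.903 + 7.430 + 380.404 = 1097.960 mg/L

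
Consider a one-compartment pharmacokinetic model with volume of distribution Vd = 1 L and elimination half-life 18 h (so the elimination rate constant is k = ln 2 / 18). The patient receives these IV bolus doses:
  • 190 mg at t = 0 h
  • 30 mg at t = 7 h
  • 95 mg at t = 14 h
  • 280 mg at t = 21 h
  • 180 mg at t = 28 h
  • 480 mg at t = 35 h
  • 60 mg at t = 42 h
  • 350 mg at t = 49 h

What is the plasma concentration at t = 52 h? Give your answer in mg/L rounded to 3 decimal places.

811.301 mg/L

k = ln 2 / 18 = 0.03851 per h
Dose 1 (190 mg at t=0 h): 190·exp(−0.03851·52) = 25.651 mg/L
Dose 2 (30 mg at t=7 h): 30·exp(−0.03851·45) = 5.303 mg/L
Dose 3 (95 mg at t=14 h): 95·exp(−0.03851·38) = 21.990 mg/L
Dose 4 (280 mg at t=21 h): 280·exp(−0.03851·31) = 84.863 mg/L
Dose 5 (180 mg at t=28 h): 180·exp(−0.03851·24) = 71.433 mg/L
Dose 6 (480 mg at t=35 h): 480·exp(−0.03851·17) = 249.422 mg/L
Dose 7 (60 mg at t=42 h): 60·exp(−0.03851·10) = 40.824 mg/L
Dose 8 (350 mg at t=49 h): 350·exp(−0.03851·3) = 311.815 mg/L
C(52) = 25.651 + 5.303 + 21.990 + 84.863 + 71.433 + 249.422 + 40.824 + 311.815 = 811.301 mg/L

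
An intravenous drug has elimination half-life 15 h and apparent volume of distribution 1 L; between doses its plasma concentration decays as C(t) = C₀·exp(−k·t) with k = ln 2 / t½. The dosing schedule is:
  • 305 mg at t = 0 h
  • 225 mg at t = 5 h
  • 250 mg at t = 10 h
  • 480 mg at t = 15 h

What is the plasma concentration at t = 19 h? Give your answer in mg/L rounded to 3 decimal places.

808.517 mg/L

k = ln 2 / 15 = 0.04621 per h
Dose 1 (305 mg at t=0 h): 305·exp(−0.04621·19) = 126.764 mg/L
Dose 2 (225 mg at t=5 h): 225·exp(−0.04621·14) = 117.821 mg/L
Dose 3 (250 mg at t=10 h): 250·exp(−0.04621·9) = 164.938 mg/L
Dose 4 (480 mg at t=15 h): 480·exp(−0.04621·4) = 398.994 mg/L
C(19) = 126.764 + 117.821 + 164.938 + 398.994 = 808.517 mg/L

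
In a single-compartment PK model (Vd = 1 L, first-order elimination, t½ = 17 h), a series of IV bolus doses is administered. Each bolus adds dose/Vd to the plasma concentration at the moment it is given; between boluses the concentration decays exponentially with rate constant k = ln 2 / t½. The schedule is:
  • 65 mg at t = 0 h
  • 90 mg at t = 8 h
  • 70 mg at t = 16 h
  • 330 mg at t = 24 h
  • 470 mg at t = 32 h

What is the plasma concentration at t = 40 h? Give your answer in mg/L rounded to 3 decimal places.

k = ln 2 / 17 = 0.04077 per h
Dose 1 (65 mg at t=0 h): 65·exp(−0.04077·40) = 12.724 mg/L
Dose 2 (90 mg at t=8 h): 90·exp(−0.04077·32) = 24.412 mg/L
Dose 3 (70 mg at t=16 h): 70·exp(−0.04077·24) = 26.310 mg/L
Dose 4 (330 mg at t=24 h): 330·exp(−0.04077·16) = 171.867 mg/L
Dose 5 (470 mg at t=32 h): 470·exp(−0.04077·8) = 339.185 mg/L
C(40) = 12.724 + 24.412 + 26.310 + 171.867 + 339.185 = 574.497 mg/L

574.497 mg/L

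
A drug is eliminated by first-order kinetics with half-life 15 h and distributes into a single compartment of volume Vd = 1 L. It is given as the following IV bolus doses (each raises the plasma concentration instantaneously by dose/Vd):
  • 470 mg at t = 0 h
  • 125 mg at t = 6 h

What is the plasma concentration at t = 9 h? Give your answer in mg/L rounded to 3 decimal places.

418.903 mg/L

k = ln 2 / 15 = 0.04621 per h
Dose 1 (470 mg at t=0 h): 470·exp(−0.04621·9) = 310.084 mg/L
Dose 2 (125 mg at t=6 h): 125·exp(−0.04621·3) = 108.819 mg/L
C(9) = 310.084 + 108.819 = 418.903 mg/L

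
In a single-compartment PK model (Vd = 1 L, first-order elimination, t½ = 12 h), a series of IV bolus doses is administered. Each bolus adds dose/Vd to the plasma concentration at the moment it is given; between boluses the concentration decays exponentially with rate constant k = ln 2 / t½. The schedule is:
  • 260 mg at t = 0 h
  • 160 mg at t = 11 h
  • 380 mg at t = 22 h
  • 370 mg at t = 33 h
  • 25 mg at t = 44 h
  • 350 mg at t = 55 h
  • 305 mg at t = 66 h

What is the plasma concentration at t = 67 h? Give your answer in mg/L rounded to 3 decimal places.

k = ln 2 / 12 = 0.05776 per h
Dose 1 (260 mg at t=0 h): 260·exp(−0.05776·67) = 5.423 mg/L
Dose 2 (160 mg at t=11 h): 160·exp(−0.05776·56) = 6.300 mg/L
Dose 3 (380 mg at t=22 h): 380·exp(−0.05776·45) = 28.244 mg/L
Dose 4 (370 mg at t=33 h): 370·exp(−0.05776·34) = 51.914 mg/L
Dose 5 (25 mg at t=44 h): 25·exp(−0.05776·23) = 6.622 mg/L
Dose 6 (350 mg at t=55 h): 350·exp(−0.05776·12) = 175.000 mg/L
Dose 7 (305 mg at t=66 h): 305·exp(−0.05776·1) = 287.882 mg/L
C(67) = 5.423 + 6.300 + 28.244 + 51.914 + 6.622 + 175.000 + 287.882 = 561.383 mg/L

561.383 mg/L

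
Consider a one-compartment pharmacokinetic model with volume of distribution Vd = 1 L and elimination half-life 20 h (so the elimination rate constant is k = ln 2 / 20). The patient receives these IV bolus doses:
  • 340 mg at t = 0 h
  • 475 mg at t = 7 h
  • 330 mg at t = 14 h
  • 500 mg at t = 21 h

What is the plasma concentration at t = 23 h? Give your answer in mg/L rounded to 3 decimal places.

1134.119 mg/L

k = ln 2 / 20 = 0.03466 per h
Dose 1 (340 mg at t=0 h): 340·exp(−0.03466·23) = 153.213 mg/L
Dose 2 (475 mg at t=7 h): 475·exp(−0.03466·16) = 272.816 mg/L
Dose 3 (330 mg at t=14 h): 330·exp(−0.03466·9) = 241.574 mg/L
Dose 4 (500 mg at t=21 h): 500·exp(−0.03466·2) = 466.516 mg/L
C(23) = 153.213 + 272.816 + 241.574 + 466.516 = 1134.119 mg/L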